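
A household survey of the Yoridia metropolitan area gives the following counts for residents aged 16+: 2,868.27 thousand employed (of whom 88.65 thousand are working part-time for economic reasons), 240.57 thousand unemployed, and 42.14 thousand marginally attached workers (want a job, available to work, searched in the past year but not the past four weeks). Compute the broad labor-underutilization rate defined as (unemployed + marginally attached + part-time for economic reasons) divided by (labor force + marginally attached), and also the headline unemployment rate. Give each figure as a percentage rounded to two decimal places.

Labor force = 2,868.27 + 240.57 = 3,108.84 thousand.
Numerator = 240.57 + 42.14 + 88.65 = 371.36 thousand.
Denominator = 3,108.84 + 42.14 = 3,150.98 thousand.
Broad rate = 371.36 / 3,150.98 = 11.79%.
Headline unemployment rate = 240.57 / 3,108.84 = 7.74%.

Broad underutilization rate ≈ 11.79%; headline unemployment rate ≈ 7.74%.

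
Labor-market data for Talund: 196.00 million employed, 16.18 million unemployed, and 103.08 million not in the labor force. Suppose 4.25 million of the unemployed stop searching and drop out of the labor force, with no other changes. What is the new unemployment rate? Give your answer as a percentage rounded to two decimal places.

Initially, labor force = 196.00 + 16.18 = 212.18 million, so u = 16.18/212.18 = 7.63%.
After the change, unemployed and labor force both fall by 4.25 → E = 196.00, U = 11.93, labor force = 207.93 million.
New unemployment rate = 11.93 / 207.93 = 5.74%.

New unemployment rate ≈ 5.74%.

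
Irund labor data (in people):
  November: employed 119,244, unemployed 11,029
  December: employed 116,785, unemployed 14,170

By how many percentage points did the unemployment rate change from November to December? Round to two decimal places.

November: labor force = 119,244 + 11,029 = 130,273; u = 11,029/130,273 = 8.47%.
December: labor force = 116,785 + 14,170 = 130,955; u = 14,170/130,955 = 10.82%.
Change = 10.82% − 8.47% = +2.35 pp.

The unemployment rate changed by +2.35 percentage points.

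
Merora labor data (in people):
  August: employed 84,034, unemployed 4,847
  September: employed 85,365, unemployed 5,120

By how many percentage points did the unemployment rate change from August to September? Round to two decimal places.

The unemployment rate changed by +0.21 percentage points.

August: labor force = 84,034 + 4,847 = 88,881; u = 4,847/88,881 = 5.45%.
September: labor force = 85,365 + 5,120 = 90,485; u = 5,120/90,485 = 5.66%.
Change = 5.66% − 5.45% = +0.21 pp.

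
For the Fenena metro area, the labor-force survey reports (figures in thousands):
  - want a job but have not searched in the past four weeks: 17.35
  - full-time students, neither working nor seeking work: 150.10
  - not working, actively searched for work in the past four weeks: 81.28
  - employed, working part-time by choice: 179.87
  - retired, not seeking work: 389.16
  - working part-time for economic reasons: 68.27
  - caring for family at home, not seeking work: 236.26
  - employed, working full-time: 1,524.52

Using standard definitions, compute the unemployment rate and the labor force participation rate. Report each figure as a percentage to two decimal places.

Unemployment rate ≈ 4.38%; labor force participation rate ≈ 70.04%.

Employed = 179.87 + 68.27 + 1,524.52 = 1,772.66 thousand (anyone who worked, including part-time for economic reasons, counts as employed).
Unemployed = 81.28 thousand.
Labor force = 1,772.66 + 81.28 = 1,853.94 thousand.
Not in labor force = 17.35 + 150.10 + 389.16 + 236.26 = 792.87 thousand (those not working and not actively searching are outside the labor force — including those who want a job but have given up searching).
Civilian working-age population = 1,853.94 + 792.87 = 2,646.81 thousand.
Unemployment rate = 81.28 / 1,853.94 = 4.38%.
Labor force participation rate = 1,853.94 / 2,646.81 = 70.04%.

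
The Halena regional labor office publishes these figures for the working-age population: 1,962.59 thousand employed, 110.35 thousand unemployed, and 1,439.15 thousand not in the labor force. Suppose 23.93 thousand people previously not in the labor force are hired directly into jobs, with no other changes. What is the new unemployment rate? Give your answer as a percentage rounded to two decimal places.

Initially, labor force = 1,962.59 + 110.35 = 2,072.94 thousand, so u = 110.35/2,072.94 = 5.32%.
After the change, employed and labor force both rise by 23.93; unemployed unchanged → E = 1,986.52, U = 110.35, labor force = 2,096.87 thousand.
New unemployment rate = 110.35 / 2,096.87 = 5.26%.

New unemployment rate ≈ 5.26%.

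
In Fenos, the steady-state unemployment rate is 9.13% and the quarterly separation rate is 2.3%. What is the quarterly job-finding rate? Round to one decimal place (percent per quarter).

From u* = s/(s+f): f = s·(1−u)/u.
f = 2.3 × (1 − 0.0913) / 0.0913 = 2.0900 / 0.0913 ≈ 22.9% per quarter.

Job-finding rate ≈ 22.9% per quarter.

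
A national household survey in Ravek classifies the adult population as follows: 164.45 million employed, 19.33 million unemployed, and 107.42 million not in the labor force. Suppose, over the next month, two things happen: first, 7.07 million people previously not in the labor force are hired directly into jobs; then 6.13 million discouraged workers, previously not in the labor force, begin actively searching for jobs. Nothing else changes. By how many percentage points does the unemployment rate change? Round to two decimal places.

The unemployment rate changes by +2.41 percentage points.

Initially, labor force = 164.45 + 19.33 = 183.78 million, so u = 19.33/183.78 = 10.52%.
After the first change, employed and labor force both rise by 7.07; unemployed unchanged → E = 171.52, U = 19.33, labor force = 190.85 million.
After the second change, unemployed and labor force both rise by 6.13 → E = 171.52, U = 25.46, labor force = 196.98 million.
New unemployment rate = 25.46 / 196.98 = 12.93%.
Change = 12.93% − 10.52% = +2.41 percentage points.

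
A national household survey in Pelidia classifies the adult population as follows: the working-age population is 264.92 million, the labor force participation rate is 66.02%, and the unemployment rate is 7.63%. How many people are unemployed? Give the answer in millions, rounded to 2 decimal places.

About 13.34 million are unemployed.

Labor force = 0.6602 × 264.92 = 174.90 million.
Unemployed = 0.0763 × 174.90 ≈ 13.34 million.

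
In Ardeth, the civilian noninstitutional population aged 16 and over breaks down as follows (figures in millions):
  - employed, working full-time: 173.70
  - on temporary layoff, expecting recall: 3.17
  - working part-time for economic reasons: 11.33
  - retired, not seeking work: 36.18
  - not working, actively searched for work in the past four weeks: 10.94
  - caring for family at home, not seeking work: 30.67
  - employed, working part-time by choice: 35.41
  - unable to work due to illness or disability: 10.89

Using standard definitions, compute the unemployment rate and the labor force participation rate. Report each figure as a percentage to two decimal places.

Unemployment rate ≈ 6.02%; labor force participation rate ≈ 75.11%.

Employed = 173.70 + 11.33 + 35.41 = 220.44 million (anyone who worked, including part-time for economic reasons, counts as employed).
Unemployed = 3.17 + 10.94 = 14.11 million (jobless and actively searching, or on temporary layoff).
Labor force = 220.44 + 14.11 = 234.55 million.
Not in labor force = 36.18 + 30.67 + 10.89 = 77.74 million (those not working and not actively searching are outside the labor force).
Civilian working-age population = 234.55 + 77.74 = 312.29 million.
Unemployment rate = 14.11 / 234.55 = 6.02%.
Labor force participation rate = 234.55 / 312.29 = 75.11%.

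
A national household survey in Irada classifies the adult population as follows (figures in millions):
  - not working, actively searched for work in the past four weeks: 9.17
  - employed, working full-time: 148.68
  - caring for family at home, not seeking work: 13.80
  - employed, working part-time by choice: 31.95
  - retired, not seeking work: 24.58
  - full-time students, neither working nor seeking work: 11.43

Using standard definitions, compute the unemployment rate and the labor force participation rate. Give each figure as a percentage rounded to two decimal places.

Unemployment rate ≈ 4.83%; labor force participation rate ≈ 79.21%.

Employed = 148.68 + 31.95 = 180.63 million.
Unemployed = 9.17 million.
Labor force = 180.63 + 9.17 = 189.80 million.
Not in labor force = 13.80 + 24.58 + 11.43 = 49.81 million (those not working and not actively searching are outside the labor force).
Civilian working-age population = 189.80 + 49.81 = 239.61 million.
Unemployment rate = 9.17 / 189.80 = 4.83%.
Labor force participation rate = 189.80 / 239.61 = 79.21%.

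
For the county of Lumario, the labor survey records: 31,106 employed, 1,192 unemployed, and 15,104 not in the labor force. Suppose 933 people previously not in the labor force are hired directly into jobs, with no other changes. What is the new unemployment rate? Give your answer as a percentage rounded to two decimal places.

New unemployment rate ≈ 3.59%.

Initially, labor force = 31,106 + 1,192 = 32,298, so u = 1,192/32,298 = 3.69%.
After the change, employed and labor force both rise by 933; unemployed unchanged → E = 32,039, U = 1,192, labor force = 33,231.
New unemployment rate = 1,192 / 33,231 = 3.59%.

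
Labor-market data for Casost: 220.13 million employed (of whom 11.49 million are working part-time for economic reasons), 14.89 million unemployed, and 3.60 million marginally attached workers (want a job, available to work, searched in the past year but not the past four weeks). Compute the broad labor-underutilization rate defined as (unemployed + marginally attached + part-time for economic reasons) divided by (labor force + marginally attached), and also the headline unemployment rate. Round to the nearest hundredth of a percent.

Labor force = 220.13 + 14.89 = 235.02 million.
Numerator = 14.89 + 3.60 + 11.49 = 29.98 million.
Denominator = 235.02 + 3.60 = 238.62 million.
Broad rate = 29.98 / 238.62 = 12.56%.
Headline unemployment rate = 14.89 / 235.02 = 6.34%.

Broad underutilization rate ≈ 12.56%; headline unemployment rate ≈ 6.34%.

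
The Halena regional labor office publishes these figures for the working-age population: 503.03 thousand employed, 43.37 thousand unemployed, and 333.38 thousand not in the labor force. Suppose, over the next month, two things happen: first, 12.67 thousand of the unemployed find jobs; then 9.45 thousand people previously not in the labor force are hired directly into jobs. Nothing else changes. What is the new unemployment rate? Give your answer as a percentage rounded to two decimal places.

Initially, labor force = 503.03 + 43.37 = 546.40 thousand, so u = 43.37/546.40 = 7.94%.
After the first change, unemployed falls and employed rises by 12.67; labor force unchanged → E = 515.70, U = 30.70, labor force = 546.40 thousand.
After the second change, employed and labor force both rise by 9.45; unemployed unchanged → E = 525.15, U = 30.70, labor force = 555.85 thousand.
New unemployment rate = 30.70 / 555.85 = 5.52%.

New unemployment rate ≈ 5.52%.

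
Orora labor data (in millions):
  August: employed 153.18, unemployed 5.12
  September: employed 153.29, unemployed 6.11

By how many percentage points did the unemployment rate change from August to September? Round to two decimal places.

The unemployment rate changed by +0.60 percentage points.

August: labor force = 153.18 + 5.12 = 158.30; u = 5.12/158.30 = 3.23%.
September: labor force = 153.29 + 6.11 = 159.40; u = 6.11/159.40 = 3.83%.
Change = 3.83% − 3.23% = +0.60 pp.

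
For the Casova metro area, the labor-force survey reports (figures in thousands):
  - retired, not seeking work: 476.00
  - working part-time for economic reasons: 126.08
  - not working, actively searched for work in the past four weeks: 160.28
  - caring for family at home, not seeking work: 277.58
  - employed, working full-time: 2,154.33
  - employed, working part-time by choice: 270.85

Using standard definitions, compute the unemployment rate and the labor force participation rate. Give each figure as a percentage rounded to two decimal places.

Employed = 126.08 + 2,154.33 + 270.85 = 2,551.26 thousand (anyone who worked, including part-time for economic reasons, counts as employed).
Unemployed = 160.28 thousand.
Labor force = 2,551.26 + 160.28 = 2,711.54 thousand.
Not in labor force = 476.00 + 277.58 = 753.58 thousand (those not working and not actively searching are outside the labor force).
Civilian working-age population = 2,711.54 + 753.58 = 3,465.12 thousand.
Unemployment rate = 160.28 / 2,711.54 = 5.91%.
Labor force participation rate = 2,711.54 / 3,465.12 = 78.25%.

Unemployment rate ≈ 5.91%; labor force participation rate ≈ 78.25%.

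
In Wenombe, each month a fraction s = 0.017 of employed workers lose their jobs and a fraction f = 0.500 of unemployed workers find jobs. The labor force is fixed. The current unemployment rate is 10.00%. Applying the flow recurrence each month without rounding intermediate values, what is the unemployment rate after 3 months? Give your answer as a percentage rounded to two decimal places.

Unemployment rate after three months ≈ 4.04%.

With a fixed labor force, u_{t+1} = u_t + s·(1−u_t) − f·u_t = u_t·(1−s−f) + s.
Here 1−s−f = 0.483 and s = 0.017.
u_1 = 0.100000 × 0.483 + 0.017 = 0.065300.
u_2 = 0.065300 × 0.483 + 0.017 = 0.048540.
u_3 = 0.048540 × 0.483 + 0.017 = 0.040445.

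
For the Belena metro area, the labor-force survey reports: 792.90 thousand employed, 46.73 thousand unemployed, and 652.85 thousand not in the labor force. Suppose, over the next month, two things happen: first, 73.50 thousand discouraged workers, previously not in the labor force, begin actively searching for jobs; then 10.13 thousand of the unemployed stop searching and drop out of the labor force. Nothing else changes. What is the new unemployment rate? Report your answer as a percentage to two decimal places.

Initially, labor force = 792.90 + 46.73 = 839.63 thousand, so u = 46.73/839.63 = 5.57%.
After the first change, unemployed and labor force both rise by 73.50 → E = 792.90, U = 120.23, labor force = 913.13 thousand.
After the second change, unemployed and labor force both fall by 10.13 → E = 792.90, U = 110.10, labor force = 903.00 thousand.
New unemployment rate = 110.10 / 903.00 = 12.19%.

New unemployment rate ≈ 12.19%.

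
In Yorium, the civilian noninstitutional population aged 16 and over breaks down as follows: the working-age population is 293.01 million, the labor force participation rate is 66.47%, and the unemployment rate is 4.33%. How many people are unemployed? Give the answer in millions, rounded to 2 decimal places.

About 8.43 million are unemployed.

Labor force = 0.6647 × 293.01 = 194.76 million.
Unemployed = 0.0433 × 194.76 ≈ 8.43 million.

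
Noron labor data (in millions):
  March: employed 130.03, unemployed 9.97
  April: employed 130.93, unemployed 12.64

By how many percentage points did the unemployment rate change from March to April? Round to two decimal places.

The unemployment rate changed by +1.68 percentage points.

March: labor force = 130.03 + 9.97 = 140.00; u = 9.97/140.00 = 7.12%.
April: labor force = 130.93 + 12.64 = 143.57; u = 12.64/143.57 = 8.80%.
Change = 8.80% − 7.12% = +1.68 pp.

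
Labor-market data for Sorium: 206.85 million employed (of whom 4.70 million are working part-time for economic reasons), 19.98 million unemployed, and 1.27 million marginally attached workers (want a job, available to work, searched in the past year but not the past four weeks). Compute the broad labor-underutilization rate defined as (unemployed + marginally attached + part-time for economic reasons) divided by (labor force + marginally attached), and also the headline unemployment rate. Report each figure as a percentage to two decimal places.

Labor force = 206.85 + 19.98 = 226.83 million.
Numerator = 19.98 + 1.27 + 4.70 = 25.95 million.
Denominator = 226.83 + 1.27 = 228.10 million.
Broad rate = 25.95 / 228.10 = 11.38%.
Headline unemployment rate = 19.98 / 226.83 = 8.81%.

Broad underutilization rate ≈ 11.38%; headline unemployment rate ≈ 8.81%.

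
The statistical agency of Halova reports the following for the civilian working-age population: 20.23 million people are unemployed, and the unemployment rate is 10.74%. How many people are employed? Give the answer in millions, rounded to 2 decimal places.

About 168.13 million are employed.

Labor force = U / u = 20.23 / 0.1074 ≈ 188.36 million.
Employed = labor force − unemployed = 188.36 − 20.23 = 168.13 million.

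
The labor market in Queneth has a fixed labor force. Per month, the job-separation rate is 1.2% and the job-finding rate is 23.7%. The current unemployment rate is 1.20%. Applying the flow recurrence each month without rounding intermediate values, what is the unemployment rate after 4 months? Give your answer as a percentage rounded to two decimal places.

Unemployment rate after four months ≈ 3.67%.

With a fixed labor force, u_{t+1} = u_t + s·(1−u_t) − f·u_t = u_t·(1−s−f) + s.
Here 1−s−f = 0.751 and s = 0.012.
u_1 = 0.012000 × 0.751 + 0.012 = 0.021012.
u_2 = 0.021012 × 0.751 + 0.012 = 0.027780.
u_3 = 0.027780 × 0.751 + 0.012 = 0.032863.
u_4 = 0.032863 × 0.751 + 0.012 = 0.036680.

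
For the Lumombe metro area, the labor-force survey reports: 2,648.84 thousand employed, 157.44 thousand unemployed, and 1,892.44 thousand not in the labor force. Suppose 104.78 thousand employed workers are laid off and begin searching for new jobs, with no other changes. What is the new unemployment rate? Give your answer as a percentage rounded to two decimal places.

New unemployment rate ≈ 9.34%.

Initially, labor force = 2,648.84 + 157.44 = 2,806.28 thousand, so u = 157.44/2,806.28 = 5.61%.
After the change, employed falls and unemployed rises by 104.78; labor force unchanged → E = 2,544.06, U = 262.22, labor force = 2,806.28 thousand.
New unemployment rate = 262.22 / 2,806.28 = 9.34%.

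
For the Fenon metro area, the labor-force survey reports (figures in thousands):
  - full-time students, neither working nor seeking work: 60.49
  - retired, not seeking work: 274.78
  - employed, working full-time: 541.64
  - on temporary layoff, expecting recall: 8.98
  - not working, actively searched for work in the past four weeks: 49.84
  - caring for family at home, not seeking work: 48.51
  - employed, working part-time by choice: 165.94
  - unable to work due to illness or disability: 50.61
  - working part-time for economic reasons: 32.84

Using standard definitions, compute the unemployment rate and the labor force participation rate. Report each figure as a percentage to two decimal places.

Unemployment rate ≈ 7.36%; labor force participation rate ≈ 64.79%.

Employed = 541.64 + 165.94 + 32.84 = 740.42 thousand (anyone who worked, including part-time for economic reasons, counts as employed).
Unemployed = 8.98 + 49.84 = 58.82 thousand (jobless and actively searching, or on temporary layoff).
Labor force = 740.42 + 58.82 = 799.24 thousand.
Not in labor force = 60.49 + 274.78 + 48.51 + 50.61 = 434.39 thousand (those not working and not actively searching are outside the labor force).
Civilian working-age population = 799.24 + 434.39 = 1,233.63 thousand.
Unemployment rate = 58.82 / 799.24 = 7.36%.
Labor force participation rate = 799.24 / 1,233.63 = 64.79%.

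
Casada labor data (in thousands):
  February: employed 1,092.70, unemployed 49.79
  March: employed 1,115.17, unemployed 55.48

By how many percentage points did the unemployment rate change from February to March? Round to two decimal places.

February: labor force = 1,092.70 + 49.79 = 1,142.49; u = 49.79/1,142.49 = 4.36%.
March: labor force = 1,115.17 + 55.48 = 1,170.65; u = 55.48/1,170.65 = 4.74%.
Change = 4.74% − 4.36% = +0.38 pp.

The unemployment rate changed by +0.38 percentage points.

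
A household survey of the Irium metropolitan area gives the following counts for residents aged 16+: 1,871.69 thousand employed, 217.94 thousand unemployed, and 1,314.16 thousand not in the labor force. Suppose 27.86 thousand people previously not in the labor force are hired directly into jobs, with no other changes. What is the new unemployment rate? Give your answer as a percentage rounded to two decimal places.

Initially, labor force = 1,871.69 + 217.94 = 2,089.63 thousand, so u = 217.94/2,089.63 = 10.43%.
After the change, employed and labor force both rise by 27.86; unemployed unchanged → E = 1,899.55, U = 217.94, labor force = 2,117.49 thousand.
New unemployment rate = 217.94 / 2,117.49 = 10.29%.

New unemployment rate ≈ 10.29%.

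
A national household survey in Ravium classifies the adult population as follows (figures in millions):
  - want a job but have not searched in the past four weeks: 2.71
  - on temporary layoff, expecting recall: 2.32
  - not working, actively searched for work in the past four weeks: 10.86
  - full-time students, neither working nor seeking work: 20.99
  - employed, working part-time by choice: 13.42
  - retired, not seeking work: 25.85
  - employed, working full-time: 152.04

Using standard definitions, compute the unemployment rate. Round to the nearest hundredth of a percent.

Employed = 13.42 + 152.04 = 165.46 million.
Unemployed = 2.32 + 10.86 = 13.18 million (jobless and actively searching, or on temporary layoff).
Labor force = 165.46 + 13.18 = 178.64 million.
Unemployment rate = 13.18 / 178.64 = 7.38%.

Unemployment rate ≈ 7.38%.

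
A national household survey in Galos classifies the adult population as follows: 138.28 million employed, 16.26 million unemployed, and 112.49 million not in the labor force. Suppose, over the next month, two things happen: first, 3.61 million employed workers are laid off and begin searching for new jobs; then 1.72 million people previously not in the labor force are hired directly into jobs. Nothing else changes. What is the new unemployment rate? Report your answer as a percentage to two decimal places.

Initially, labor force = 138.28 + 16.26 = 154.54 million, so u = 16.26/154.54 = 10.52%.
After the first change, employed falls and unemployed rises by 3.61; labor force unchanged → E = 134.67, U = 19.87, labor force = 154.54 million.
After the second change, employed and labor force both rise by 1.72; unemployed unchanged → E = 136.39, U = 19.87, labor force = 156.26 million.
New unemployment rate = 19.87 / 156.26 = 12.72%.

New unemployment rate ≈ 12.72%.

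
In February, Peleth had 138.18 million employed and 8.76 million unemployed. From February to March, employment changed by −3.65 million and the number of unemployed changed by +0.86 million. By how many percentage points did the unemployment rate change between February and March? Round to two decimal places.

The unemployment rate changed by +0.71 percentage points.

February: labor force = 138.18 + 8.76 = 146.94; u = 8.76/146.94 = 5.96%.
March: labor force = 134.53 + 9.62 = 144.15; u = 9.62/144.15 = 6.67%.
Change = 6.67% − 5.96% = +0.71 pp.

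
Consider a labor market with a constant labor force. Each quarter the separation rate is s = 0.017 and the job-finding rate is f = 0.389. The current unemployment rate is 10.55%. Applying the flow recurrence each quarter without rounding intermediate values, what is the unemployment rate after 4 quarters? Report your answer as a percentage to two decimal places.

With a fixed labor force, u_{t+1} = u_t + s·(1−u_t) − f·u_t = u_t·(1−s−f) + s.
Here 1−s−f = 0.594 and s = 0.017.
u_1 = 0.105500 × 0.594 + 0.017 = 0.079667.
u_2 = 0.079667 × 0.594 + 0.017 = 0.064322.
u_3 = 0.064322 × 0.594 + 0.017 = 0.055207.
u_4 = 0.055207 × 0.594 + 0.017 = 0.049793.

Unemployment rate after four quarters ≈ 4.98%.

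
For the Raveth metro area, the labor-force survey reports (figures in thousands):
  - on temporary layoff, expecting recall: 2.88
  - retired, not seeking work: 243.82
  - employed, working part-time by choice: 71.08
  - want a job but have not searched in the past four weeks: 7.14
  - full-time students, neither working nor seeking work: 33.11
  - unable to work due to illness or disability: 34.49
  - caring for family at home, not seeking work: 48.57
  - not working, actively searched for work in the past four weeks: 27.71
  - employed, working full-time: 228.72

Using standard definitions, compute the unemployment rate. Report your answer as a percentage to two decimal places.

Unemployment rate ≈ 9.26%.

Employed = 71.08 + 228.72 = 299.80 thousand.
Unemployed = 2.88 + 27.71 = 30.59 thousand (jobless and actively searching, or on temporary layoff).
Labor force = 299.80 + 30.59 = 330.39 thousand.
Unemployment rate = 30.59 / 330.39 = 9.26%.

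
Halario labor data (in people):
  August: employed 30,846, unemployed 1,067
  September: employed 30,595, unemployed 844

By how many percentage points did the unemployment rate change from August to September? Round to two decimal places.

The unemployment rate changed by −0.66 percentage points.

August: labor force = 30,846 + 1,067 = 31,913; u = 1,067/31,913 = 3.34%.
September: labor force = 30,595 + 844 = 31,439; u = 844/31,439 = 2.68%.
Change = 2.68% − 3.34% = −0.66 pp.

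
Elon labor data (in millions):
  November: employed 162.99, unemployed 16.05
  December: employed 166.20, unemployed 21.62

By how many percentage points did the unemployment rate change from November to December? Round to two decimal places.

November: labor force = 162.99 + 16.05 = 179.04; u = 16.05/179.04 = 8.96%.
December: labor force = 166.20 + 21.62 = 187.82; u = 21.62/187.82 = 11.51%.
Change = 11.51% − 8.96% = +2.55 pp.

The unemployment rate changed by +2.55 percentage points.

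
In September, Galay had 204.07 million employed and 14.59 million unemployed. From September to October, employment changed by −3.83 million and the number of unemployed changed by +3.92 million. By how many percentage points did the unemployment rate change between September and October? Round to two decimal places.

September: labor force = 204.07 + 14.59 = 218.66; u = 14.59/218.66 = 6.67%.
October: labor force = 200.24 + 18.51 = 218.75; u = 18.51/218.75 = 8.46%.
Change = 8.46% − 6.67% = +1.79 pp.

The unemployment rate changed by +1.79 percentage points.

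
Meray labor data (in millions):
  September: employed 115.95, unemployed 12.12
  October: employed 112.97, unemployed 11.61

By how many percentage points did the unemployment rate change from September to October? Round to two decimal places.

The unemployment rate changed by −0.14 percentage points.

September: labor force = 115.95 + 12.12 = 128.07; u = 12.12/128.07 = 9.46%.
October: labor force = 112.97 + 11.61 = 124.58; u = 11.61/124.58 = 9.32%.
Change = 9.32% − 9.46% = −0.14 pp.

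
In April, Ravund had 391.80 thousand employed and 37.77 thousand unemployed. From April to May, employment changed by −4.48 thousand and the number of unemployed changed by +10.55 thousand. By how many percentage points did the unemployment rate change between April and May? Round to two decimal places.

The unemployment rate changed by +2.30 percentage points.

April: labor force = 391.80 + 37.77 = 429.57; u = 37.77/429.57 = 8.79%.
May: labor force = 387.32 + 48.32 = 435.64; u = 48.32/435.64 = 11.09%.
Change = 11.09% − 8.79% = +2.30 pp.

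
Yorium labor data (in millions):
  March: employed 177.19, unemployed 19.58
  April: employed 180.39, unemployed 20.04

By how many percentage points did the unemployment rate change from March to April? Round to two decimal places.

The unemployment rate changed by +0.05 percentage points.

March: labor force = 177.19 + 19.58 = 196.77; u = 19.58/196.77 = 9.95%.
April: labor force = 180.39 + 20.04 = 200.43; u = 20.04/200.43 = 10.00%.
Change = 10.00% − 9.95% = +0.05 pp.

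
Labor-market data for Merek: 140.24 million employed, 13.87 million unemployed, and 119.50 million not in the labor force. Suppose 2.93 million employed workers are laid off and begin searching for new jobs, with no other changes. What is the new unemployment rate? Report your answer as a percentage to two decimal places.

Initially, labor force = 140.24 + 13.87 = 154.11 million, so u = 13.87/154.11 = 9.00%.
After the change, employed falls and unemployed rises by 2.93; labor force unchanged → E = 137.31, U = 16.80, labor force = 154.11 million.
New unemployment rate = 16.80 / 154.11 = 10.90%.

New unemployment rate ≈ 10.90%.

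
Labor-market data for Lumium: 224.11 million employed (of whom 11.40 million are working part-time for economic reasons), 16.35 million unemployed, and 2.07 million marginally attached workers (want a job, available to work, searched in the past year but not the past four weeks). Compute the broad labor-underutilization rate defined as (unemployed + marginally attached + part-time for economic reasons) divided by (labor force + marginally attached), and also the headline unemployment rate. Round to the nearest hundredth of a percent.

Broad underutilization rate ≈ 12.30%; headline unemployment rate ≈ 6.80%.

Labor force = 224.11 + 16.35 = 240.46 million.
Numerator = 16.35 + 2.07 + 11.40 = 29.82 million.
Denominator = 240.46 + 2.07 = 242.53 million.
Broad rate = 29.82 / 242.53 = 12.30%.
Headline unemployment rate = 16.35 / 240.46 = 6.80%.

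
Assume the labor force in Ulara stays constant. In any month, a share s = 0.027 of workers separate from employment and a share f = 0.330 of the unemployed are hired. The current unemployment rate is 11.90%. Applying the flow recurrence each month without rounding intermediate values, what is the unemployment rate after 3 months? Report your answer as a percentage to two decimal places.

Unemployment rate after three months ≈ 8.72%.

With a fixed labor force, u_{t+1} = u_t + s·(1−u_t) − f·u_t = u_t·(1−s−f) + s.
Here 1−s−f = 0.643 and s = 0.027.
u_1 = 0.119000 × 0.643 + 0.027 = 0.103517.
u_2 = 0.103517 × 0.643 + 0.027 = 0.093561.
u_3 = 0.093561 × 0.643 + 0.027 = 0.087160.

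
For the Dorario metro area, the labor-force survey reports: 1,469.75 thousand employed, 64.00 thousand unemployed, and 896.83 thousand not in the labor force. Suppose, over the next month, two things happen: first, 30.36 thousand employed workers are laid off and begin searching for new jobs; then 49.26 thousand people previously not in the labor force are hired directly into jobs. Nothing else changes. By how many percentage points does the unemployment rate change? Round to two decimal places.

The unemployment rate changes by +1.79 percentage points.

Initially, labor force = 1,469.75 + 64.00 = 1,533.75 thousand, so u = 64.00/1,533.75 = 4.17%.
After the first change, employed falls and unemployed rises by 30.36; labor force unchanged → E = 1,439.39, U = 94.36, labor force = 1,533.75 thousand.
After the second change, employed and labor force both rise by 49.26; unemployed unchanged → E = 1,488.65, U = 94.36, labor force = 1,583.01 thousand.
New unemployment rate = 94.36 / 1,583.01 = 5.96%.
Change = 5.96% − 4.17% = +1.79 percentage points.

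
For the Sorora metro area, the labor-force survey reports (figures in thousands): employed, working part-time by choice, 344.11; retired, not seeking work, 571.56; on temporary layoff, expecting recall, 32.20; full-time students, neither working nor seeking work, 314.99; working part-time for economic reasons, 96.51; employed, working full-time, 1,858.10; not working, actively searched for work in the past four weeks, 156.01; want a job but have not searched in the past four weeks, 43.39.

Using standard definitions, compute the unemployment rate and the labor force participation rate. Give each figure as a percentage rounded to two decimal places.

Unemployment rate ≈ 7.57%; labor force participation rate ≈ 72.78%.

Employed = 344.11 + 96.51 + 1,858.10 = 2,298.72 thousand (anyone who worked, including part-time for economic reasons, counts as employed).
Unemployed = 32.20 + 156.01 = 188.21 thousand (jobless and actively searching, or on temporary layoff).
Labor force = 2,298.72 + 188.21 = 2,486.93 thousand.
Not in labor force = 571.56 + 314.99 + 43.39 = 929.94 thousand (those not working and not actively searching are outside the labor force — including those who want a job but have given up searching).
Civilian working-age population = 2,486.93 + 929.94 = 3,416.87 thousand.
Unemployment rate = 188.21 / 2,486.93 = 7.57%.
Labor force participation rate = 2,486.93 / 3,416.87 = 72.78%.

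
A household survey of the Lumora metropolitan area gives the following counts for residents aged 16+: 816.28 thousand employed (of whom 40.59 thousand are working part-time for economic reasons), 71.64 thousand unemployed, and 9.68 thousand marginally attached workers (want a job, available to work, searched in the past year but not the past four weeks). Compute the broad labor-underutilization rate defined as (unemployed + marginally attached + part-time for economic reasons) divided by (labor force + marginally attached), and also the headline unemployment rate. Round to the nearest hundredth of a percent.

Labor force = 816.28 + 71.64 = 887.92 thousand.
Numerator = 71.64 + 9.68 + 40.59 = 121.91 thousand.
Denominator = 887.92 + 9.68 = 897.60 thousand.
Broad rate = 121.91 / 897.60 = 13.58%.
Headline unemployment rate = 71.64 / 887.92 = 8.07%.

Broad underutilization rate ≈ 13.58%; headline unemployment rate ≈ 8.07%.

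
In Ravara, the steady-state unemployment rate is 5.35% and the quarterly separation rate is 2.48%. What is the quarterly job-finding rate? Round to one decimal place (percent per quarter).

From u* = s/(s+f): f = s·(1−u)/u.
f = 2.48 × (1 − 0.0535) / 0.0535 = 2.3473 / 0.0535 ≈ 43.9% per quarter.

Job-finding rate ≈ 43.9% per quarter.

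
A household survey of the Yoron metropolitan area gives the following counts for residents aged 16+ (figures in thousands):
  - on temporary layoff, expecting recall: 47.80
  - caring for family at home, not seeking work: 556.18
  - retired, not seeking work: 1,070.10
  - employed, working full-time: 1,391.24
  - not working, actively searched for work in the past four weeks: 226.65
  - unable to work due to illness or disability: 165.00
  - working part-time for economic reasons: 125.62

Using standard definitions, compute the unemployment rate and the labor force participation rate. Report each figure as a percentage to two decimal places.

Unemployment rate ≈ 15.32%; labor force participation rate ≈ 50.00%.

Employed = 1,391.24 + 125.62 = 1,516.86 thousand (anyone who worked, including part-time for economic reasons, counts as employed).
Unemployed = 47.80 + 226.65 = 274.45 thousand (jobless and actively searching, or on temporary layoff).
Labor force = 1,516.86 + 274.45 = 1,791.31 thousand.
Not in labor force = 556.18 + 1,070.10 + 165.00 = 1,791.28 thousand (those not working and not actively searching are outside the labor force).
Civilian working-age population = 1,791.31 + 1,791.28 = 3,582.59 thousand.
Unemployment rate = 274.45 / 1,791.31 = 15.32%.
Labor force participation rate = 1,791.31 / 3,582.59 = 50.00%.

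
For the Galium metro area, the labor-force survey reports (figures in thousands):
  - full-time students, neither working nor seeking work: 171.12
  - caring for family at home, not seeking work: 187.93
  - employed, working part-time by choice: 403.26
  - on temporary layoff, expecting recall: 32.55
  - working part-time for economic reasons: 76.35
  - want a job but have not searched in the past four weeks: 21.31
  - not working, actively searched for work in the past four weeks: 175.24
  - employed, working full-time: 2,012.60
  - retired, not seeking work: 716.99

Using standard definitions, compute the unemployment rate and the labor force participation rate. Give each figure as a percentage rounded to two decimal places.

Unemployment rate ≈ 7.70%; labor force participation rate ≈ 71.10%.

Employed = 403.26 + 76.35 + 2,012.60 = 2,492.21 thousand (anyone who worked, including part-time for economic reasons, counts as employed).
Unemployed = 32.55 + 175.24 = 207.79 thousand (jobless and actively searching, or on temporary layoff).
Labor force = 2,492.21 + 207.79 = 2,700.00 thousand.
Not in labor force = 171.12 + 187.93 + 21.31 + 716.99 = 1,097.35 thousand (those not working and not actively searching are outside the labor force — including those who want a job but have given up searching).
Civilian working-age population = 2,700.00 + 1,097.35 = 3,797.35 thousand.
Unemployment rate = 207.79 / 2,700.00 = 7.70%.
Labor force participation rate = 2,700.00 / 3,797.35 = 71.10%.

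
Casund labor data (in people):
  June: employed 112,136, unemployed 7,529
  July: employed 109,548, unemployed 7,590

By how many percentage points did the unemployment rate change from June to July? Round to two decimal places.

June: labor force = 112,136 + 7,529 = 119,665; u = 7,529/119,665 = 6.29%.
July: labor force = 109,548 + 7,590 = 117,138; u = 7,590/117,138 = 6.48%.
Change = 6.48% − 6.29% = +0.19 pp.

The unemployment rate changed by +0.19 percentage points.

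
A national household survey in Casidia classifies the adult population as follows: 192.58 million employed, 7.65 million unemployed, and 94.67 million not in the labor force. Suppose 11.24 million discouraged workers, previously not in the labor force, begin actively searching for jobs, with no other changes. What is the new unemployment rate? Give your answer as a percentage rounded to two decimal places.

Initially, labor force = 192.58 + 7.65 = 200.23 million, so u = 7.65/200.23 = 3.82%.
After the change, unemployed and labor force both rise by 11.24 → E = 192.58, U = 18.89, labor force = 211.47 million.
New unemployment rate = 18.89 / 211.47 = 8.93%.

New unemployment rate ≈ 8.93%.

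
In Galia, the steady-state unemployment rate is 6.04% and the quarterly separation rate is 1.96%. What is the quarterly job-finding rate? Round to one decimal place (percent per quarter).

From u* = s/(s+f): f = s·(1−u)/u.
f = 1.96 × (1 − 0.0604) / 0.0604 = 1.8416 / 0.0604 ≈ 30.5% per quarter.

Job-finding rate ≈ 30.5% per quarter.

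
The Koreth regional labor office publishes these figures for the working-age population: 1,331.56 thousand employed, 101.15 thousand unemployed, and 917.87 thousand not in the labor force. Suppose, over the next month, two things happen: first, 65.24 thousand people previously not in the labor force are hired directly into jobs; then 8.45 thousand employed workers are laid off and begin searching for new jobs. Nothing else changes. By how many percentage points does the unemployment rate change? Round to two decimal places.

The unemployment rate changes by +0.26 percentage points.

Initially, labor force = 1,331.56 + 101.15 = 1,432.71 thousand, so u = 101.15/1,432.71 = 7.06%.
After the first change, employed and labor force both rise by 65.24; unemployed unchanged → E = 1,396.80, U = 101.15, labor force = 1,497.95 thousand.
After the second change, employed falls and unemployed rises by 8.45; labor force unchanged → E = 1,388.35, U = 109.60, labor force = 1,497.95 thousand.
New unemployment rate = 109.60 / 1,497.95 = 7.32%.
Change = 7.32% − 7.06% = +0.26 percentage points.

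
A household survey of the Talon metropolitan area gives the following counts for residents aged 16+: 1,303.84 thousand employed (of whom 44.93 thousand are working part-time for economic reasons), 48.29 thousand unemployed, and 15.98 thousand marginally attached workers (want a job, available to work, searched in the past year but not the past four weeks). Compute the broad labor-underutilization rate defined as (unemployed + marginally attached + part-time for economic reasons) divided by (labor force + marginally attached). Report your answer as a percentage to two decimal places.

Broad underutilization rate ≈ 7.98%.

Labor force = 1,303.84 + 48.29 = 1,352.13 thousand.
Numerator = 48.29 + 15.98 + 44.93 = 109.20 thousand.
Denominator = 1,352.13 + 15.98 = 1,368.11 thousand.
Broad rate = 109.20 / 1,368.11 = 7.98%.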